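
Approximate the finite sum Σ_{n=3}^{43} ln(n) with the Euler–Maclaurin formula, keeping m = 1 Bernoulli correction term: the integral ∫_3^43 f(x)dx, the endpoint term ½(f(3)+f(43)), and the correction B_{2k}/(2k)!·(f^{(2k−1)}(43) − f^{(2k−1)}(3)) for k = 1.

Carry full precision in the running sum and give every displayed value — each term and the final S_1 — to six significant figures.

The integral term ∫_3^43 ln(x) dx = 118.436.
Endpoint term: (f(3) + f(43))/2 = (1.09861 + 3.76120)/2 = 2.42991.
Integral + boundary = 120.866.
Correction k=1: B_{2}/2! · (f^{(1)}(43) − f^{(1)}(3)) = 1/12 · (0.0232558 − 0.333333) = -0.0258398.

S_1 ≈ 120.840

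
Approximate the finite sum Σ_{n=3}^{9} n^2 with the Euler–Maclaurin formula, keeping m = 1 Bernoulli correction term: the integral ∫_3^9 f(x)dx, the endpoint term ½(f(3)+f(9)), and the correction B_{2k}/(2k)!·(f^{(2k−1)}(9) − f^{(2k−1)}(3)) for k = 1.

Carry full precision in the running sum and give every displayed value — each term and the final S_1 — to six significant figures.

Integral: ∫_3^9 x^2 dx = 234.000.
½[f(3) + f(9)] = ½[9.00000 + 81.0000] = 45.0000.
Running total after boundary: 279.000.
Order-1 term: 1/12 · (18.0000 − 6.00000) = 1.00000.

S_1 ≈ 280.000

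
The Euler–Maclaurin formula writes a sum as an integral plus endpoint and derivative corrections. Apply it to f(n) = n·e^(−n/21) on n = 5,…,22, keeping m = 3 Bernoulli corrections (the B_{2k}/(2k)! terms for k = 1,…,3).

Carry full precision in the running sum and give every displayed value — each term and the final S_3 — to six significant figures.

S_3 ≈ 119.348

Integral: ∫_5^22 x·e^(−x/21) dx = 113.571.
Boundary: ½(f(5) + f(22)) = ½(3.94064 + 7.71698) = 5.82881.
So far: 119.399.
k=1: B_{2}/(2)! × [f^{(1)}(22) − f^{(1)}(5)] = 1/12 × (-0.0167034 − 0.600478) = -0.0514318.
Partial sum through k=1: 119.348.
k=2: B_{4}/(4)! × [f^{(3)}(22) − f^{(3)}(5)] = −1/720 × (0.00155293 − 0.00493590) = 4.69858e-06.
Partial sum through k=2: 119.348.
k=3: B_{6}/(6)! × [f^{(5)}(22) − f^{(5)}(5)] = 1/30240 × (7.12864e-06 − 1.92975e-05) = -4.02408e-10.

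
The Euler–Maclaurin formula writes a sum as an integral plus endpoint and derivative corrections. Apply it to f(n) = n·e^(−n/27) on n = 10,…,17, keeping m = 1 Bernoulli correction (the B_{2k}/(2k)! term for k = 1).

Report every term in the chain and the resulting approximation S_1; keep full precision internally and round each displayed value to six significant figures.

S_1 ≈ 64.7959

The integral term ∫_10^17 x·e^(−x/27) dx = 56.8346.
Boundary: ½(f(10) + f(17)) = ½(6.90479 + 9.05741) = 7.98110.
Integral + boundary = 64.8157.
k=1: B_{2}/(2)! × [f^{(1)}(17) − f^{(1)}(10)] = 1/12 × (0.197329 − 0.434746) = -0.0197847.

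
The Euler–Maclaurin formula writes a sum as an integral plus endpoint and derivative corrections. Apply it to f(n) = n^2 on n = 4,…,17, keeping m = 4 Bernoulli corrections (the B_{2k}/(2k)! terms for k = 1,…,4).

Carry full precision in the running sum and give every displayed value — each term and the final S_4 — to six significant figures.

The integral term ∫_4^17 x^2 dx = 1616.33.
Endpoint term: (f(4) + f(17))/2 = (16.0000 + 289.000)/2 = 152.500.
Running total after boundary: 1768.83.
Order-1 term: 1/12 · (34.0000 − 8.00000) = 2.16667.
After k=1: 1771.00.
Order-2 term: −1/720 · (0.00000 − 0.00000) = 0.00000.
After k=2: 1771.00.
Order-3 term: 1/30240 · (0.00000 − 0.00000) = 0.00000.
After k=3: 1771.00.
Order-4 term: −1/1209600 · (0.00000 − 0.00000) = 0.00000.

S_4 ≈ 1771.00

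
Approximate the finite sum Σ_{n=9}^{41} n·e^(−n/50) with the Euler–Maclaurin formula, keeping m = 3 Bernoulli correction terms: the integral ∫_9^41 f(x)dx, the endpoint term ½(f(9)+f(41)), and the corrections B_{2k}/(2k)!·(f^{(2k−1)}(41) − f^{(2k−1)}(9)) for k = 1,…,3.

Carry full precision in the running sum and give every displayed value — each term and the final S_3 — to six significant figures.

S_3 ≈ 472.820

The integral term ∫_9^41 x·e^(−x/50) dx = 460.083.
½[f(9) + f(41)] = ½[7.51743 + 18.0577] = 12.7876.
Integral + boundary = 472.871.
Correction k=1: B_{2}/2! · (f^{(1)}(41) − f^{(1)}(9)) = 1/12 · (0.0792777 − 0.684922) = -0.0504703.
Running total after k=1: 472.820.
Correction k=2: B_{4}/4! · (f^{(3)}(41) − f^{(3)}(9)) = −1/720 · (0.000384056 − 0.000942185) = 7.75178e-07.
Running total after k=2: 472.820.
Correction k=3: B_{6}/6! · (f^{(5)}(41) − f^{(5)}(9)) = 1/30240 · (2.94561e-07 − 6.44160e-07) = -1.15608e-11.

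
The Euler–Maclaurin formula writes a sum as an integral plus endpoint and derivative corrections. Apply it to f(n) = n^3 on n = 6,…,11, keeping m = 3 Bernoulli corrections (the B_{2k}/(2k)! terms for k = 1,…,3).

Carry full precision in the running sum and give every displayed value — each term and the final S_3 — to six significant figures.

∫_6^11 x^3 dx evaluates to 3336.25.
Endpoint term: (f(6) + f(11))/2 = (216.000 + 1331.00)/2 = 773.500.
Running total after boundary: 4109.75.
k=1: B_{2}/(2)! × [f^{(1)}(11) − f^{(1)}(6)] = 1/12 × (363.000 − 108.000) = 21.2500.
After k=1: 4131.00.
k=2: B_{4}/(4)! × [f^{(3)}(11) − f^{(3)}(6)] = −1/720 × (6.00000 − 6.00000) = 0.00000.
After k=2: 4131.00.
k=3: B_{6}/(6)! × [f^{(5)}(11) − f^{(5)}(6)] = 1/30240 × (0.00000 − 0.00000) = 0.00000.

S_3 ≈ 4131.00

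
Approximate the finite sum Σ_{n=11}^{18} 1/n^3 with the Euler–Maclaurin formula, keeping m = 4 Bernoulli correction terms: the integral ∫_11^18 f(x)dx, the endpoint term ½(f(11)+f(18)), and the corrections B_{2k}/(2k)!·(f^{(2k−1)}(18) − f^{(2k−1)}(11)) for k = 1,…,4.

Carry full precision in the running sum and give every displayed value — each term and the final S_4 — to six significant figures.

Integral: ∫_11^18 1/x^3 dx = 0.00258902.
½[f(11) + f(18)] = ½[0.000751315 + 0.000171468] = 0.000461391.
Integral + boundary = 0.00305041.
Correction k=1: B_{2}/2! · (f^{(1)}(18) − f^{(1)}(11)) = 1/12 · (-2.85780e-05 − (-0.000204904)) = 1.46938e-05.
Partial sum through k=1: 0.00306511.
Correction k=2: B_{4}/4! · (f^{(3)}(18) − f^{(3)}(11)) = −1/720 · (-1.76407e-06 − (-3.38684e-05)) = -4.45894e-08.
Partial sum through k=2: 0.00306506.
Correction k=3: B_{6}/6! · (f^{(5)}(18) − f^{(5)}(11)) = 1/30240 · (-2.28676e-07 − (-1.17560e-05)) = 3.81194e-10.
Partial sum through k=3: 0.00306506.
Correction k=4: B_{8}/8! · (f^{(7)}(18) − f^{(7)}(11)) = −1/1209600 · (-5.08169e-08 − (-6.99530e-06)) = -5.74114e-12.

S_4 ≈ 0.00306506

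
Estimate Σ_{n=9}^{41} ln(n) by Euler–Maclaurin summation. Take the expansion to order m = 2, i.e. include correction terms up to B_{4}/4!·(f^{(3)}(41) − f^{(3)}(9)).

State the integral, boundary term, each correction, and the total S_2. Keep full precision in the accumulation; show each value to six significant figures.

S_2 ≈ 103.430

Integral: ∫_9^41 ln(x) dx = 100.481.
Endpoint term: (f(9) + f(41))/2 = (2.19722 + 3.71357)/2 = 2.95540.
Integral + boundary = 103.437.
k=1: B_{2}/(2)! × [f^{(1)}(41) − f^{(1)}(9)] = 1/12 × (0.0243902 − 0.111111) = -0.00722674.
Running total after k=1: 103.430.
k=2: B_{4}/(4)! × [f^{(3)}(41) − f^{(3)}(9)] = −1/720 × (2.90187e-05 − 0.00274348) = 3.77009e-06.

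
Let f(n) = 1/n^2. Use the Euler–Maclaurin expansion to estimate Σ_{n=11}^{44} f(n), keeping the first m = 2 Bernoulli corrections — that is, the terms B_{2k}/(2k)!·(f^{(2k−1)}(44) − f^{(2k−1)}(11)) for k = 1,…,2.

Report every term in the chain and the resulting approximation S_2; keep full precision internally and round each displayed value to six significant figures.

Integral: ∫_11^44 1/x^2 dx = 0.0681818.
Endpoint term: (f(11) + f(44))/2 = (0.00826446 + 0.000516529)/2 = 0.00439050.
Integral + boundary = 0.0725723.
k=1: B_{2}/(2)! × [f^{(1)}(44) − f^{(1)}(11)] = 1/12 × (-2.34786e-05 − (-0.00150263)) = 0.000123263.
Partial sum through k=1: 0.0726956.
k=2: B_{4}/(4)! × [f^{(3)}(44) − f^{(3)}(11)] = −1/720 × (-1.45528e-07 − (-0.000149021)) = -2.06772e-07.

S_2 ≈ 0.0726954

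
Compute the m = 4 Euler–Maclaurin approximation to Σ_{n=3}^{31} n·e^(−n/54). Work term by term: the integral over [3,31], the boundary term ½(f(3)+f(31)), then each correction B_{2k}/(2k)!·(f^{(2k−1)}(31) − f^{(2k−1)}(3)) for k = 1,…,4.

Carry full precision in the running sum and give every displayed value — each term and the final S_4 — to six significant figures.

S_4 ≈ 336.550

The integral term ∫_3^31 x·e^(−x/54) dx = 326.455.
½[f(3) + f(31)] = ½[2.83788 + 17.4600] = 10.1489.
Integral + boundary = 336.604.
Correction k=1: B_{2}/2! · (f^{(1)}(31) − f^{(1)}(3)) = 1/12 · (0.239893 − 0.893406) = -0.0544595.
Partial sum through k=1: 336.550.
Correction k=2: B_{4}/4! · (f^{(3)}(31) − f^{(3)}(3)) = −1/720 · (0.000468568 − 0.000955187) = 6.75859e-07.
Partial sum through k=2: 336.550.
Correction k=3: B_{6}/6! · (f^{(5)}(31) − f^{(5)}(3)) = 1/30240 · (2.93165e-07 − 5.50066e-07) = -8.49542e-12.
Partial sum through k=3: 336.550.
Correction k=4: B_{8}/8! · (f^{(7)}(31) − f^{(7)}(3)) = −1/1209600 · (1.45967e-10 − 2.64940e-10) = 9.83569e-17.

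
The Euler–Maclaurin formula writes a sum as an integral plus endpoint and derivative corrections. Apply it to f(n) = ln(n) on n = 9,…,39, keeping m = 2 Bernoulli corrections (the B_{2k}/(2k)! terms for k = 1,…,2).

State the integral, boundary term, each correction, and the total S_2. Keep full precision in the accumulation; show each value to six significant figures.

∫_9^39 ln(x) dx evaluates to 93.1039.
½[f(9) + f(39)] = ½[2.19722 + 3.66356] = 2.93039.
Integral + boundary = 96.0343.
Order-1 term: 1/12 · (0.0256410 − 0.111111) = -0.00712251.
Partial sum through k=1: 96.0272.
Order-2 term: −1/720 · (3.37160e-05 − 0.00274348) = 3.76357e-06.

S_2 ≈ 96.0272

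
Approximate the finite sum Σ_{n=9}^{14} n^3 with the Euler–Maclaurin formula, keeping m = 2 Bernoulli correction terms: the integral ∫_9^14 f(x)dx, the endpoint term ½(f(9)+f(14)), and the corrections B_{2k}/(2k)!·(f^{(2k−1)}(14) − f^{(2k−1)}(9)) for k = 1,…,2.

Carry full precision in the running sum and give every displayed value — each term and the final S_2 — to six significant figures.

S_2 ≈ 9729.00

∫_9^14 x^3 dx evaluates to 7963.75.
Boundary: ½(f(9) + f(14)) = ½(729.000 + 2744.00) = 1736.50.
So far: 9700.25.
Order-1 term: 1/12 · (588.000 − 243.000) = 28.7500.
After k=1: 9729.00.
Order-2 term: −1/720 · (6.00000 − 6.00000) = 0.00000.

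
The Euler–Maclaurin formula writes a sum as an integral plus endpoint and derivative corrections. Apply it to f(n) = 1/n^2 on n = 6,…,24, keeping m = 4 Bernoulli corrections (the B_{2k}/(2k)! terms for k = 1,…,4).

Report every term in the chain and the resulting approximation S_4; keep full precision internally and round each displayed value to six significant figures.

S_4 ≈ 0.140512

∫_6^24 1/x^2 dx evaluates to 0.125000.
Boundary: ½(f(6) + f(24)) = ½(0.0277778 + 0.00173611) = 0.0147569.
So far: 0.139757.
Correction k=1: B_{2}/2! · (f^{(1)}(24) − f^{(1)}(6)) = 1/12 · (-0.000144676 − (-0.00925926)) = 0.000759549.
Partial sum through k=1: 0.140516.
Correction k=2: B_{4}/4! · (f^{(3)}(24) − f^{(3)}(6)) = −1/720 · (-3.01408e-06 − (-0.00308642)) = -4.28251e-06.
Partial sum through k=2: 0.140512.
Correction k=3: B_{6}/6! · (f^{(5)}(24) − f^{(5)}(6)) = 1/30240 · (-1.56983e-07 − (-0.00257202)) = 8.50483e-08.
Partial sum through k=3: 0.140512.
Correction k=4: B_{8}/8! · (f^{(7)}(24) − f^{(7)}(6)) = −1/1209600 · (-1.52623e-08 − (-0.00400091)) = -3.30762e-09.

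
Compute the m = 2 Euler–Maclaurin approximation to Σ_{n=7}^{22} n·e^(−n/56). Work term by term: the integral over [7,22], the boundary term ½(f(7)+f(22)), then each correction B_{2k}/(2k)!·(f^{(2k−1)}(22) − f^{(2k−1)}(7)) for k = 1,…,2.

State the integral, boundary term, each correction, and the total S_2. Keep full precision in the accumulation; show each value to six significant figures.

S_2 ≈ 174.987

The integral term ∫_7^22 x·e^(−x/56) dx = 164.502.
Endpoint term: (f(7) + f(22))/2 = (6.17748 + 14.8528)/2 = 10.5151.
Integral + boundary = 175.017.
Order-1 term: 1/12 · (0.409897 − 0.772185) = -0.0301906.
Running total after k=1: 174.987.
Order-2 term: −1/720 · (0.000561272 − 0.000809049) = 3.44136e-07.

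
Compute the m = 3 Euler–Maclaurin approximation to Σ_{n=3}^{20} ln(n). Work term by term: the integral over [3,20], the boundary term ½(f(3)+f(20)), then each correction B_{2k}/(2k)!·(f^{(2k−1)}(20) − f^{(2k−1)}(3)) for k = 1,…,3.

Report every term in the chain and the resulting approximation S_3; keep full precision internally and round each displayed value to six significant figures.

∫_3^20 ln(x) dx evaluates to 39.6188.
Endpoint term: (f(3) + f(20))/2 = (1.09861 + 2.99573)/2 = 2.04717.
Integral + boundary = 41.6660.
Correction k=1: B_{2}/2! · (f^{(1)}(20) − f^{(1)}(3)) = 1/12 · (0.0500000 − 0.333333) = -0.0236111.
After k=1: 41.6424.
Correction k=2: B_{4}/4! · (f^{(3)}(20) − f^{(3)}(3)) = −1/720 · (0.000250000 − 0.0740741) = 0.000102533.
After k=2: 41.6425.
Correction k=3: B_{6}/6! · (f^{(5)}(20) − f^{(5)}(3)) = 1/30240 · (7.50000e-06 − 0.0987654) = -3.26580e-06.

S_3 ≈ 41.6425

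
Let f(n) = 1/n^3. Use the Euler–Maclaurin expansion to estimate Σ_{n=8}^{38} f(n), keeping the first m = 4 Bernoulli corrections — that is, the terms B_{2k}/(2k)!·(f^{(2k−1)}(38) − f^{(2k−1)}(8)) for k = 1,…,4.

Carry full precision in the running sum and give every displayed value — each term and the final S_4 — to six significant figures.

S_4 ≈ 0.00851252

∫_8^38 1/x^3 dx evaluates to 0.00746624.
½[f(8) + f(38)] = ½[0.00195312 + 1.82242e-05] = 0.000985675.
Running total after boundary: 0.00845191.
k=1: B_{2}/(2)! × [f^{(1)}(38) − f^{(1)}(8)] = 1/12 × (-1.43876e-06 − (-0.000732422)) = 6.09153e-05.
Partial sum through k=1: 0.00851283.
k=2: B_{4}/(4)! × [f^{(3)}(38) − f^{(3)}(8)] = −1/720 × (-1.99274e-08 − (-0.000228882)) = -3.17864e-07.
Partial sum through k=2: 0.00851251.
k=3: B_{6}/(6)! × [f^{(5)}(38) − f^{(5)}(8)] = 1/30240 × (-5.79605e-10 − (-0.000150204)) = 4.96703e-09.
Partial sum through k=3: 0.00851252.
k=4: B_{8}/(8)! × [f^{(7)}(38) − f^{(7)}(8)] = −1/1209600 × (-2.88999e-11 − (-0.000168979)) = -1.39698e-10.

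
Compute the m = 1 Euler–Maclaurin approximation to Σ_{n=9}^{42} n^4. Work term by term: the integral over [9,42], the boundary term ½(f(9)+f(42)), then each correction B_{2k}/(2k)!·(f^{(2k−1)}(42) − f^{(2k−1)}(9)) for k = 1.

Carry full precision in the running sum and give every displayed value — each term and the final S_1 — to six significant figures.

The integral term ∫_9^42 x^4 dx = 2.61264e+07.
½[f(9) + f(42)] = ½[6561.00 + 3.11170e+06] = 1.55913e+06.
Integral + boundary = 2.76856e+07.
Correction k=1: B_{2}/2! · (f^{(1)}(42) − f^{(1)}(9)) = 1/12 · (296352 − 2916.00) = 24453.0.

S_1 ≈ 2.77100e+07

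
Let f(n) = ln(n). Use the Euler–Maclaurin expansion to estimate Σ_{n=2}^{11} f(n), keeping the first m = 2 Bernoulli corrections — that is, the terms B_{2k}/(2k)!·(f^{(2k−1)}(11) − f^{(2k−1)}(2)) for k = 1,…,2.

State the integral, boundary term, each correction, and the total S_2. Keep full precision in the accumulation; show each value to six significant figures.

The integral term ∫_2^11 ln(x) dx = 15.9906.
Endpoint term: (f(2) + f(11))/2 = (0.693147 + 2.39790)/2 = 1.54552.
Running total after boundary: 17.5361.
Order-1 term: 1/12 · (0.0909091 − 0.500000) = -0.0340909.
Partial sum through k=1: 17.5020.
Order-2 term: −1/720 · (0.00150263 − 0.250000) = 0.000345135.

S_2 ≈ 17.5023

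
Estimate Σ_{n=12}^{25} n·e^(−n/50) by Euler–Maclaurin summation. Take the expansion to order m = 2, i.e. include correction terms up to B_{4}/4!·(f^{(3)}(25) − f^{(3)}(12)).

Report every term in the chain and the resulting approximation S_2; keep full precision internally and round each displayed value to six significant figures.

∫_12^25 x·e^(−x/50) dx evaluates to 164.056.
Endpoint term: (f(12) + f(25))/2 = (9.43953 + 15.1633)/2 = 12.3014.
Running total after boundary: 176.358.
k=1: B_{2}/(2)! × [f^{(1)}(25) − f^{(1)}(12)] = 1/12 × (0.303265 − 0.597837) = -0.0245477.
After k=1: 176.333.
k=2: B_{4}/(4)! × [f^{(3)}(25) − f^{(3)}(12)] = −1/720 × (0.000606531 − 0.000868437) = 3.63759e-07.

S_2 ≈ 176.333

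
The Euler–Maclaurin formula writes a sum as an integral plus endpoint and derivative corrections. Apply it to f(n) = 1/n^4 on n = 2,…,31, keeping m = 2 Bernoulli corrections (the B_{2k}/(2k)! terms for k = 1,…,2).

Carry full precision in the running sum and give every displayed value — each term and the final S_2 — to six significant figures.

The integral term ∫_2^31 1/x^4 dx = 0.0416555.
Boundary: ½(f(2) + f(31)) = ½(0.0625000 + 1.08281e-06) = 0.0312505.
Integral + boundary = 0.0729060.
Correction k=1: B_{2}/2! · (f^{(1)}(31) − f^{(1)}(2)) = 1/12 · (-1.39718e-07 − (-0.125000)) = 0.0104167.
Running total after k=1: 0.0833227.
Correction k=2: B_{4}/4! · (f^{(3)}(31) − f^{(3)}(2)) = −1/720 · (-4.36164e-09 − (-0.937500)) = -0.00130208.

S_2 ≈ 0.0820206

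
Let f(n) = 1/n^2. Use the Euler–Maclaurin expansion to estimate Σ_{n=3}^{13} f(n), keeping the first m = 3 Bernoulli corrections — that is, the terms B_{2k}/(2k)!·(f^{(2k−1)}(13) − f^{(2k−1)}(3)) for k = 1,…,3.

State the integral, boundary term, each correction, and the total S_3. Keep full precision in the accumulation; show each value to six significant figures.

S_3 ≈ 0.320895

∫_3^13 1/x^2 dx evaluates to 0.256410.
½[f(3) + f(13)] = ½[0.111111 + 0.00591716] = 0.0585141.
So far: 0.314924.
Order-1 term: 1/12 · (-0.000910332 − (-0.0740741)) = 0.00609698.
Running total after k=1: 0.321021.
Order-2 term: −1/720 · (-6.46390e-05 − (-0.0987654)) = -0.000137084.
Running total after k=2: 0.320884.
Order-3 term: 1/30240 · (-1.14744e-05 − (-0.329218)) = 1.08865e-05.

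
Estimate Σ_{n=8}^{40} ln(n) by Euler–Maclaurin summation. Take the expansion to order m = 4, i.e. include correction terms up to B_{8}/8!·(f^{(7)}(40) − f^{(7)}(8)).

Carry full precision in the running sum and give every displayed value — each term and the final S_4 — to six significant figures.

The integral term ∫_8^40 ln(x) dx = 98.9196.
Endpoint term: (f(8) + f(40))/2 = (2.07944 + 3.68888)/2 = 2.88416.
Integral + boundary = 101.804.
Order-1 term: 1/12 · (0.0250000 − 0.125000) = -0.00833333.
After k=1: 101.795.
Order-2 term: −1/720 · (3.12500e-05 − 0.00390625) = 5.38194e-06.
After k=2: 101.795.
Order-3 term: 1/30240 · (2.34375e-07 − 0.000732422) = -2.42125e-08.
After k=3: 101.795.
Order-4 term: −1/1209600 · (4.39453e-09 − 0.000343323) = 2.83828e-10.

S_4 ≈ 101.795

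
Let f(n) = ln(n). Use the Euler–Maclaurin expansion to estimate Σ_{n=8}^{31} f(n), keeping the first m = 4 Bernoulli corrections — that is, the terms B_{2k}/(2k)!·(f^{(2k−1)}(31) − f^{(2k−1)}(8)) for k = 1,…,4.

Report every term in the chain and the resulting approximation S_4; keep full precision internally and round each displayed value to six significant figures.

S_4 ≈ 69.5671

∫_8^31 ln(x) dx evaluates to 66.8181.
Endpoint term: (f(8) + f(31))/2 = (2.07944 + 3.43399)/2 = 2.75671.
Running total after boundary: 69.5748.
Order-1 term: 1/12 · (0.0322581 − 0.125000) = -0.00772849.
Running total after k=1: 69.5671.
Order-2 term: −1/720 · (6.71344e-05 − 0.00390625) = 5.33211e-06.
Running total after k=2: 69.5671.
Order-3 term: 1/30240 · (8.38306e-07 − 0.000732422) = -2.41926e-08.
Running total after k=3: 69.5671.
Order-4 term: −1/1209600 · (2.61698e-08 − 0.000343323) = 2.83810e-10.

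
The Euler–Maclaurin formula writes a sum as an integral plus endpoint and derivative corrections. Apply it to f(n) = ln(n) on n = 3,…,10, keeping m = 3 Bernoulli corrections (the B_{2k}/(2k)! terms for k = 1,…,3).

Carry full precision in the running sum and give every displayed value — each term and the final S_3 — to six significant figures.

Integral: ∫_3^10 ln(x) dx = 12.7300.
½[f(3) + f(10)] = ½[1.09861 + 2.30259] = 1.70060.
So far: 14.4306.
Correction k=1: B_{2}/2! · (f^{(1)}(10) − f^{(1)}(3)) = 1/12 · (0.100000 − 0.333333) = -0.0194444.
After k=1: 14.4112.
Correction k=2: B_{4}/4! · (f^{(3)}(10) − f^{(3)}(3)) = −1/720 · (0.00200000 − 0.0740741) = 0.000100103.
After k=2: 14.4113.
Correction k=3: B_{6}/6! · (f^{(5)}(10) − f^{(5)}(3)) = 1/30240 · (0.000240000 − 0.0987654) = -3.25812e-06.

S_3 ≈ 14.4113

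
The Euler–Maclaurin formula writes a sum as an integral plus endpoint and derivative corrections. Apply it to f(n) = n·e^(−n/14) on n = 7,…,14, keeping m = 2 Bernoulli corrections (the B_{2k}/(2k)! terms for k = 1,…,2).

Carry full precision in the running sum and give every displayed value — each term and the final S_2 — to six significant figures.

The integral term ∫_7^14 x·e^(−x/14) dx = 34.1113.
Boundary: ½(f(7) + f(14)) = ½(4.24571 + 5.15031) = 4.69801.
So far: 38.8093.
Correction k=1: B_{2}/2! · (f^{(1)}(14) − f^{(1)}(7)) = 1/12 · (0.00000 − 0.303265) = -0.0252721.
Running total after k=1: 38.7840.
Correction k=2: B_{4}/4! · (f^{(3)}(14) − f^{(3)}(7)) = −1/720 · (0.00375387 − 0.00773636) = 5.53123e-06.

S_2 ≈ 38.7840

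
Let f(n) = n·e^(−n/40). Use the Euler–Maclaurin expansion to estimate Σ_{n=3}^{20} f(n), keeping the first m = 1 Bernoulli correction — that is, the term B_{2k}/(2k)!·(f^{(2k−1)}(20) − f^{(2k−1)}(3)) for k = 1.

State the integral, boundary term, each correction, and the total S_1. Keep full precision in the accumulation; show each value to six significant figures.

S_1 ≈ 147.456

The integral term ∫_3^20 x·e^(−x/40) dx = 140.045.
Boundary: ½(f(3) + f(20)) = ½(2.78323 + 12.1306) = 7.45692.
Integral + boundary = 147.502.
k=1: B_{2}/(2)! × [f^{(1)}(20) − f^{(1)}(3)] = 1/12 × (0.303265 − 0.858163) = -0.0462414.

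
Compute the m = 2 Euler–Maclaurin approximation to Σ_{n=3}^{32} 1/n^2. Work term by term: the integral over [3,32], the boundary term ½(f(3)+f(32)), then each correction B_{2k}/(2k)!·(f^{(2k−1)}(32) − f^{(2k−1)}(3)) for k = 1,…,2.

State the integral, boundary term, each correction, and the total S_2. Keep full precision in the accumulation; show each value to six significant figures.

S_2 ≈ 0.364158

Integral: ∫_3^32 1/x^2 dx = 0.302083.
½[f(3) + f(32)] = ½[0.111111 + 0.000976562] = 0.0560438.
Running total after boundary: 0.358127.
Correction k=1: B_{2}/2! · (f^{(1)}(32) − f^{(1)}(3)) = 1/12 · (-6.10352e-05 − (-0.0740741)) = 0.00616775.
Running total after k=1: 0.364295.
Correction k=2: B_{4}/4! · (f^{(3)}(32) − f^{(3)}(3)) = −1/720 · (-7.15256e-07 − (-0.0987654)) = -0.000137173.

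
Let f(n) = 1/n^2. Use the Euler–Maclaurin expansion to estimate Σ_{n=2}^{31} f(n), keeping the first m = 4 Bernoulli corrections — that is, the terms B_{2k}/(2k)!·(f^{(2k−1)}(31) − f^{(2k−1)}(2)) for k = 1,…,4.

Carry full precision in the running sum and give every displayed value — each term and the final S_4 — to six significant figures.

The integral term ∫_2^31 1/x^2 dx = 0.467742.
½[f(2) + f(31)] = ½[0.250000 + 0.00104058] = 0.125520.
Running total after boundary: 0.593262.
Correction k=1: B_{2}/2! · (f^{(1)}(31) − f^{(1)}(2)) = 1/12 · (-6.71344e-05 − (-0.250000)) = 0.0208277.
After k=1: 0.614090.
Correction k=2: B_{4}/4! · (f^{(3)}(31) − f^{(3)}(2)) = −1/720 · (-8.38306e-07 − (-0.750000)) = -0.00104167.
After k=2: 0.613048.
Correction k=3: B_{6}/6! · (f^{(5)}(31) − f^{(5)}(2)) = 1/30240 · (-2.61698e-08 − (-5.62500)) = 0.000186012.
After k=3: 0.613234.
Correction k=4: B_{8}/8! · (f^{(7)}(31) − f^{(7)}(2)) = −1/1209600 · (-1.52498e-09 − (-78.7500)) = -6.51042e-05.

S_4 ≈ 0.613169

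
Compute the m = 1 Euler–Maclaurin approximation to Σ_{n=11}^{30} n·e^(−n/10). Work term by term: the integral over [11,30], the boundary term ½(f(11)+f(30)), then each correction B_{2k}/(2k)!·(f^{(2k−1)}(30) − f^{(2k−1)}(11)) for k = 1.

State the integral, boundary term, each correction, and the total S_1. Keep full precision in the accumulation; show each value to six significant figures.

S_1 ≈ 52.5602

Integral: ∫_11^30 x·e^(−x/10) dx = 49.9881.
Endpoint term: (f(11) + f(30))/2 = (3.66158 + 1.49361)/2 = 2.57760.
So far: 52.5657.
k=1: B_{2}/(2)! × [f^{(1)}(30) − f^{(1)}(11)] = 1/12 × (-0.0995741 − (-0.0332871)) = -0.00552392.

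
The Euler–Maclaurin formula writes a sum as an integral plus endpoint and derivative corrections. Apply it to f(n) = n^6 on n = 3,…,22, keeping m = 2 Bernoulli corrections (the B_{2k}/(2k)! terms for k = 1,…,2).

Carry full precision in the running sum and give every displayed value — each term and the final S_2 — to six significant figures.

∫_3^22 x^6 dx evaluates to 3.56337e+08.
½[f(3) + f(22)] = ½[729.000 + 1.13380e+08] = 5.66903e+07.
So far: 4.13027e+08.
Order-1 term: 1/12 · (3.09218e+07 − 1458.00) = 2.57669e+06.
Running total after k=1: 4.15604e+08.
Order-2 term: −1/720 · (1.27776e+06 − 3240.00) = -1770.17.

S_2 ≈ 4.15602e+08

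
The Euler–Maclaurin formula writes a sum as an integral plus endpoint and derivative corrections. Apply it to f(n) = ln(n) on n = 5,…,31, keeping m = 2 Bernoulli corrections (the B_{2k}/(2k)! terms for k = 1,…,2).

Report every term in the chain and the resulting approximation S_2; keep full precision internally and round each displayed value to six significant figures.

S_2 ≈ 74.9142

∫_5^31 ln(x) dx evaluates to 72.4064.
Boundary: ½(f(5) + f(31)) = ½(1.60944 + 3.43399) = 2.52171.
Integral + boundary = 74.9281.
Correction k=1: B_{2}/2! · (f^{(1)}(31) − f^{(1)}(5)) = 1/12 · (0.0322581 − 0.200000) = -0.0139785.
Partial sum through k=1: 74.9141.
Correction k=2: B_{4}/4! · (f^{(3)}(31) − f^{(3)}(5)) = −1/720 · (6.71344e-05 − 0.0160000) = 2.21290e-05.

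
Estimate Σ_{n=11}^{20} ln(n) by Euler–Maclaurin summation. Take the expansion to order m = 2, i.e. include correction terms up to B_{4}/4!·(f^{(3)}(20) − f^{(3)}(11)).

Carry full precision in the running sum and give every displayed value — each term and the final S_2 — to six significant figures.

The integral term ∫_11^20 ln(x) dx = 24.5378.
Boundary: ½(f(11) + f(20)) = ½(2.39790 + 2.99573) = 2.69681.
So far: 27.2346.
Correction k=1: B_{2}/2! · (f^{(1)}(20) − f^{(1)}(11)) = 1/12 · (0.0500000 − 0.0909091) = -0.00340909.
Running total after k=1: 27.2312.
Correction k=2: B_{4}/4! · (f^{(3)}(20) − f^{(3)}(11)) = −1/720 · (0.000250000 − 0.00150263) = 1.73976e-06.

S_2 ≈ 27.2312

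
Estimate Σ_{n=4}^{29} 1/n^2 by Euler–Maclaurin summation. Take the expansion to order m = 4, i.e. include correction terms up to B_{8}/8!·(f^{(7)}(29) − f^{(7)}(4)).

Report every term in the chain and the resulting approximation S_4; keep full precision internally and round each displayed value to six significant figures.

S_4 ≈ 0.249928

∫_4^29 1/x^2 dx evaluates to 0.215517.
½[f(4) + f(29)] = ½[0.0625000 + 0.00118906] = 0.0318445.
Running total after boundary: 0.247362.
Order-1 term: 1/12 · (-8.20042e-05 − (-0.0312500)) = 0.00259733.
Partial sum through k=1: 0.249959.
Order-2 term: −1/720 · (-1.17010e-06 − (-0.0234375)) = -3.25505e-05.
Partial sum through k=2: 0.249927.
Order-3 term: 1/30240 · (-4.17394e-08 − (-0.0439453)) = 1.45322e-06.
Partial sum through k=3: 0.249928.
Order-4 term: −1/1209600 · (-2.77932e-09 − (-0.153809)) = -1.27157e-07.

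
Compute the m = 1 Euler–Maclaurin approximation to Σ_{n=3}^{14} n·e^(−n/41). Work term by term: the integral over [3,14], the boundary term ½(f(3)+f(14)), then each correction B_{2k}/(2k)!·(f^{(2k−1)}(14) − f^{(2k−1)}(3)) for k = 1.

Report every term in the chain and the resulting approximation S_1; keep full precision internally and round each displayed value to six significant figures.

The integral term ∫_3^14 x·e^(−x/41) dx = 74.0187.
Boundary: ½(f(3) + f(14)) = ½(2.78833 + 9.95021) = 6.36927.
Integral + boundary = 80.3879.
Correction k=1: B_{2}/2! · (f^{(1)}(14) − f^{(1)}(3)) = 1/12 · (0.468041 − 0.861434) = -0.0327827.

S_1 ≈ 80.3551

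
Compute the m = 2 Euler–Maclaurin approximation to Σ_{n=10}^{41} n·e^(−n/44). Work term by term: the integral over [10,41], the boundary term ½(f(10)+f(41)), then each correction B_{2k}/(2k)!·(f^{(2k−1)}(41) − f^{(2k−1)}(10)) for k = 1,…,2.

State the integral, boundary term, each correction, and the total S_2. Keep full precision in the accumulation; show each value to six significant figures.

Integral: ∫_10^41 x·e^(−x/44) dx = 420.017.
Boundary: ½(f(10) + f(41)) = ½(7.96703 + 16.1473) = 12.0572.
So far: 432.074.
Correction k=1: B_{2}/2! · (f^{(1)}(41) − f^{(1)}(10)) = 1/12 · (0.0268525 − 0.615634) = -0.0490652.
After k=1: 432.025.
Correction k=2: B_{4}/4! · (f^{(3)}(41) − f^{(3)}(10)) = −1/720 · (0.000420727 − 0.00114103) = 1.00043e-06.

S_2 ≈ 432.025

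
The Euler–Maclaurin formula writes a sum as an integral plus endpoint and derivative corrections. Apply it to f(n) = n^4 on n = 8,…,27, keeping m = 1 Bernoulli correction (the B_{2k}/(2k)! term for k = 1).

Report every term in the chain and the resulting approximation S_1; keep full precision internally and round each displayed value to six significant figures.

S_1 ≈ 3.13739e+06

∫_8^27 x^4 dx evaluates to 2.86323e+06.
Boundary: ½(f(8) + f(27)) = ½(4096.00 + 531441) = 267768.
Integral + boundary = 3.13100e+06.
k=1: B_{2}/(2)! × [f^{(1)}(27) − f^{(1)}(8)] = 1/12 × (78732.0 − 2048.00) = 6390.33.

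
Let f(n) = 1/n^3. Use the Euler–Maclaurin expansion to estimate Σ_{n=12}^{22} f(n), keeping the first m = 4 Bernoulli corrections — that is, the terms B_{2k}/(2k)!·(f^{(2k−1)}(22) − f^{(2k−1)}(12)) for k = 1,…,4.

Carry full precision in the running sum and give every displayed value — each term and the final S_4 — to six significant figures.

The integral term ∫_12^22 1/x^3 dx = 0.00243916.
½[f(12) + f(22)] = ½[0.000578704 + 9.39144e-05] = 0.000336309.
Integral + boundary = 0.00277547.
k=1: B_{2}/(2)! × [f^{(1)}(22) − f^{(1)}(12)] = 1/12 × (-1.28065e-05 − (-0.000144676)) = 1.09891e-05.
Running total after k=1: 0.00278646.
k=2: B_{4}/(4)! × [f^{(3)}(22) − f^{(3)}(12)] = −1/720 × (-5.29194e-07 − (-2.00939e-05)) = -2.71732e-08.
Running total after k=2: 0.00278644.
k=3: B_{6}/(6)! × [f^{(5)}(22) − f^{(5)}(12)] = 1/30240 × (-4.59218e-08 − (-5.86071e-06)) = 1.92288e-10.
Running total after k=3: 0.00278644.
k=4: B_{8}/(8)! × [f^{(7)}(22) − f^{(7)}(12)] = −1/1209600 × (-6.83135e-09 − (-2.93036e-06)) = -2.41694e-12.

S_4 ≈ 0.00278644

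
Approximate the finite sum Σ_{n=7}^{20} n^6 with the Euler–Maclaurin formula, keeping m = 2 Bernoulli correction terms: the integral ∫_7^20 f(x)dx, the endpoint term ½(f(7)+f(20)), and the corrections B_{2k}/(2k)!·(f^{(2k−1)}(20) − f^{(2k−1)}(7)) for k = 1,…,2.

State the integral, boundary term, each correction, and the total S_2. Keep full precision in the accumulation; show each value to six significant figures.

∫_7^20 x^6 dx evaluates to 1.82739e+08.
½[f(7) + f(20)] = ½[117649 + 6.40000e+07] = 3.20588e+07.
Integral + boundary = 2.14798e+08.
Correction k=1: B_{2}/2! · (f^{(1)}(20) − f^{(1)}(7)) = 1/12 · (1.92000e+07 − 100842) = 1.59160e+06.
After k=1: 2.16390e+08.
Correction k=2: B_{4}/4! · (f^{(3)}(20) − f^{(3)}(7)) = −1/720 · (960000 − 41160.0) = -1276.17.

S_2 ≈ 2.16389e+08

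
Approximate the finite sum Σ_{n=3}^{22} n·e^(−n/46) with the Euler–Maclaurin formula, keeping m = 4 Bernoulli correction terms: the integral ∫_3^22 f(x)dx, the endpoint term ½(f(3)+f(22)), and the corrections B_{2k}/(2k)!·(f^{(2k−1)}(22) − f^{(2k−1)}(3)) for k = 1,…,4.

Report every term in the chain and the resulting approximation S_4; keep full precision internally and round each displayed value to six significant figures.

Integral: ∫_3^22 x·e^(−x/46) dx = 172.767.
Boundary: ½(f(3) + f(22)) = ½(2.81059 + 13.6369) = 8.22376.
So far: 180.991.
Order-1 term: 1/12 · (0.323405 − 0.875764) = -0.0460299.
Running total after k=1: 180.945.
Order-2 term: −1/720 · (0.000738718 − 0.00129938) = 7.78700e-07.
Running total after k=2: 180.945.
Order-3 term: 1/30240 · (6.25991e-07 − 1.03255e-06) = -1.34446e-11.
Running total after k=3: 180.945.
Order-4 term: −1/1209600 · (4.26688e-10 − 6.85744e-10) = 2.14167e-16.

S_4 ≈ 180.945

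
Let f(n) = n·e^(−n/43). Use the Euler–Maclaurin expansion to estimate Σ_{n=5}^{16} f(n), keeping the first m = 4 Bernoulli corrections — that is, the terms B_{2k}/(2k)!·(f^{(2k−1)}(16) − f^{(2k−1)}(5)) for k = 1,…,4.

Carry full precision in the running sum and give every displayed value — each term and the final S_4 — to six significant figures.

∫_5^16 x·e^(−x/43) dx evaluates to 88.6990.
Boundary: ½(f(5) + f(16)) = ½(4.45113 + 11.0286) = 7.73989.
Running total after boundary: 96.4389.
Correction k=1: B_{2}/2! · (f^{(1)}(16) − f^{(1)}(5)) = 1/12 · (0.432810 − 0.786712) = -0.0294918.
Partial sum through k=1: 96.4094.
Correction k=2: B_{4}/4! · (f^{(3)}(16) − f^{(3)}(5)) = −1/720 · (0.000979659 − 0.00138841) = 5.67706e-07.
Partial sum through k=2: 96.4094.
Correction k=3: B_{6}/6! · (f^{(5)}(16) − f^{(5)}(5)) = 1/30240 · (9.33067e-07 − 1.27168e-06) = -1.11975e-11.
Partial sum through k=3: 96.4094.
Correction k=4: B_{8}/8! · (f^{(7)}(16) − f^{(7)}(5)) = −1/1209600 · (7.22716e-10 − 9.69423e-10) = 2.03957e-16.

S_4 ≈ 96.4094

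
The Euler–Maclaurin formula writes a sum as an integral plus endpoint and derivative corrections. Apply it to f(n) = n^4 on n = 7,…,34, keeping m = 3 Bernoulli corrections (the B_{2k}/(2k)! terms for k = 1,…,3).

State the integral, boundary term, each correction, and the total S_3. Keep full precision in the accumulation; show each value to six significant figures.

S_3 ≈ 9.76608e+06

∫_7^34 x^4 dx evaluates to 9.08372e+06.
½[f(7) + f(34)] = ½[2401.00 + 1.33634e+06] = 669368.
So far: 9.75309e+06.
Correction k=1: B_{2}/2! · (f^{(1)}(34) − f^{(1)}(7)) = 1/12 · (157216 − 1372.00) = 12987.0.
Partial sum through k=1: 9.76608e+06.
Correction k=2: B_{4}/4! · (f^{(3)}(34) − f^{(3)}(7)) = −1/720 · (816.000 − 168.000) = -0.900000.
Partial sum through k=2: 9.76608e+06.
Correction k=3: B_{6}/6! · (f^{(5)}(34) − f^{(5)}(7)) = 1/30240 · (0.00000 − 0.00000) = 0.00000.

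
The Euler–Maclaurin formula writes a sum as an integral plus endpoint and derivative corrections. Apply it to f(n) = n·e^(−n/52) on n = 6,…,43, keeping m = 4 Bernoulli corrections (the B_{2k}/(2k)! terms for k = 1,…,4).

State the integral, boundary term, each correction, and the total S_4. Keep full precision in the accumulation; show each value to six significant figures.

S_4 ≈ 538.623

Integral: ∫_6^43 x·e^(−x/52) dx = 526.605.
½[f(6) + f(43)] = ½[5.34614 + 18.8079] = 12.0770.
Integral + boundary = 538.682.
k=1: B_{2}/(2)! × [f^{(1)}(43) − f^{(1)}(6)] = 1/12 × (0.0757026 − 0.788213) = -0.0593759.
Running total after k=1: 538.623.
k=2: B_{4}/(4)! × [f^{(3)}(43) − f^{(3)}(6)] = −1/720 × (0.000351512 − 0.000950540) = 8.31983e-07.
Running total after k=2: 538.623.
k=3: B_{6}/(6)! × [f^{(5)}(43) − f^{(5)}(6)] = 1/30240 × (2.49640e-07 − 5.95259e-07) = -1.14292e-11.
Running total after k=3: 538.623.
k=4: B_{8}/(8)! × [f^{(7)}(43) − f^{(7)}(6)] = −1/1209600 × (1.36569e-10 − 3.10276e-10) = 1.43607e-16.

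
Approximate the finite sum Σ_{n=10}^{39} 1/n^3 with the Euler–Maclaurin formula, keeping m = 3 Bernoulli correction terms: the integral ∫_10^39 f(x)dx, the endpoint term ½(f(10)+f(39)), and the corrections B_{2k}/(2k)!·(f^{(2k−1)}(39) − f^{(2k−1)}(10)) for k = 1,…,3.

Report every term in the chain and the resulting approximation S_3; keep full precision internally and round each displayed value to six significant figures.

Integral: ∫_10^39 1/x^3 dx = 0.00467127.
Boundary: ½(f(10) + f(39)) = ½(0.00100000 + 1.68580e-05) = 0.000508429.
So far: 0.00517970.
Correction k=1: B_{2}/2! · (f^{(1)}(39) − f^{(1)}(10)) = 1/12 · (-1.29677e-06 − (-0.000300000)) = 2.48919e-05.
Running total after k=1: 0.00520459.
Correction k=2: B_{4}/4! · (f^{(3)}(39) − f^{(3)}(10)) = −1/720 · (-1.70515e-08 − (-6.00000e-05)) = -8.33097e-08.
Running total after k=2: 0.00520451.
Correction k=3: B_{6}/6! · (f^{(5)}(39) − f^{(5)}(10)) = 1/30240 · (-4.70851e-10 − (-2.52000e-05)) = 8.33318e-10.

S_3 ≈ 0.00520451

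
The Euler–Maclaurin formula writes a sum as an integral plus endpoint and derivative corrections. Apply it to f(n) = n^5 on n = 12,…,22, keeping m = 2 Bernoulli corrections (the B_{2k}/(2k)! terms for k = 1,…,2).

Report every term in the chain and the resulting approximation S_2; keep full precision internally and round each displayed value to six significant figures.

S_2 ≈ 2.11892e+07

∫_12^22 x^5 dx evaluates to 1.83990e+07.
½[f(12) + f(22)] = ½[248832 + 5.15363e+06] = 2.70123e+06.
So far: 2.11002e+07.
k=1: B_{2}/(2)! × [f^{(1)}(22) − f^{(1)}(12)] = 1/12 × (1.17128e+06 − 103680) = 88966.7.
Partial sum through k=1: 2.11892e+07.
k=2: B_{4}/(4)! × [f^{(3)}(22) − f^{(3)}(12)] = −1/720 × (29040.0 − 8640.00) = -28.3333.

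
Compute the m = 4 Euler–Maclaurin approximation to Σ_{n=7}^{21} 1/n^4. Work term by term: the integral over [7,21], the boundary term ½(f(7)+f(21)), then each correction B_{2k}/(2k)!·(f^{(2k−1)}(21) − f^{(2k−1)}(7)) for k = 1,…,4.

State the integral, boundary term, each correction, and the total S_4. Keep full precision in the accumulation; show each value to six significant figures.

∫_7^21 1/x^4 dx evaluates to 0.000935824.
Endpoint term: (f(7) + f(21))/2 = (0.000416493 + 5.14189e-06)/2 = 0.000210818.
Running total after boundary: 0.00114664.
k=1: B_{2}/(2)! × [f^{(1)}(21) − f^{(1)}(7)] = 1/12 × (-9.79408e-07 − (-0.000237996)) = 1.97514e-05.
After k=1: 0.00116639.
k=2: B_{4}/(4)! × [f^{(3)}(21) − f^{(3)}(7)] = −1/720 × (-6.66264e-08 − (-0.000145712)) = -2.02285e-07.
After k=2: 0.00116619.
k=3: B_{6}/(6)! × [f^{(5)}(21) − f^{(5)}(7)] = 1/30240 × (-8.46049e-09 − (-0.000166528)) = 5.50659e-09.
After k=3: 0.00116620.
k=4: B_{8}/(8)! × [f^{(7)}(21) − f^{(7)}(7)] = −1/1209600 × (-1.72663e-09 − (-0.000305868)) = -2.52865e-10.

S_4 ≈ 0.00116620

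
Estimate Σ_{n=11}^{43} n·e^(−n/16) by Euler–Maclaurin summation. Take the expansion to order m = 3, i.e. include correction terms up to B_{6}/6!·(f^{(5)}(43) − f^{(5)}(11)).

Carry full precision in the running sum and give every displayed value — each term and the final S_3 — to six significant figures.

Integral: ∫_11^43 x·e^(−x/16) dx = 152.983.
Boundary: ½(f(11) + f(43)) = ½(5.53115 + 2.92619) = 4.22867.
Integral + boundary = 157.212.
k=1: B_{2}/(2)! × [f^{(1)}(43) − f^{(1)}(11)] = 1/12 × (-0.114836 − 0.157135) = -0.0226642.
Partial sum through k=1: 157.189.
k=2: B_{4}/(4)! × [f^{(3)}(43) − f^{(3)}(11)] = −1/720 × (8.30699e-05 − 0.00454218) = 6.19321e-06.
Partial sum through k=2: 157.189.
k=3: B_{6}/(6)! × [f^{(5)}(43) − f^{(5)}(11)] = 1/30240 × (2.40124e-06 − 3.30881e-05) = -1.01478e-09.

S_3 ≈ 157.189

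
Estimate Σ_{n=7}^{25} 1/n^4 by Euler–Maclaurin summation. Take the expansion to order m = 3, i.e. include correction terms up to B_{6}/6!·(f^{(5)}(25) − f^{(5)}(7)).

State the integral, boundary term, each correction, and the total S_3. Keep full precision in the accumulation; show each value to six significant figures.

S_3 ≈ 0.00117961

Integral: ∫_7^25 1/x^4 dx = 0.000950484.
½[f(7) + f(25)] = ½[0.000416493 + 2.56000e-06] = 0.000209527.
So far: 0.00116001.
Correction k=1: B_{2}/2! · (f^{(1)}(25) − f^{(1)}(7)) = 1/12 · (-4.09600e-07 − (-0.000237996)) = 1.97989e-05.
Partial sum through k=1: 0.00117981.
Correction k=2: B_{4}/4! · (f^{(3)}(25) − f^{(3)}(7)) = −1/720 · (-1.96608e-08 − (-0.000145712)) = -2.02350e-07.
Partial sum through k=2: 0.00117961.
Correction k=3: B_{6}/6! · (f^{(5)}(25) − f^{(5)}(7)) = 1/30240 · (-1.76161e-09 − (-0.000166528)) = 5.50682e-09.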